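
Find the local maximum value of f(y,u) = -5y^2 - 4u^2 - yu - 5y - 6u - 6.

∂f/∂y = -10y - u - 5 = 0 and ∂f/∂u = -y - 8u - 6 = 0, so (y, u) = (-34/79, -55/79).
The Hessian has f_{yy} = -10, f_{uu} = -8, f_{yu} = -1, giving D = 79 > 0 with f_{yy} < 0, so the point is a local maximum.
f(-34/79, -55/79) = -224/79.

-224/79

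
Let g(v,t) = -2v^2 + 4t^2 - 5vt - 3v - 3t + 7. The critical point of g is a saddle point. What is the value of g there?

154/19

∂g/∂v = -4v - 5t - 3 = 0 and ∂g/∂t = -5v + 8t - 3 = 0, so (v, t) = (-13/19, -1/19).
The Hessian has g_{vv} = -4, g_{tt} = 8, g_{vt} = -5, giving D = -57 < 0, so the point is a saddle point.
g(-13/19, -1/19) = 154/19.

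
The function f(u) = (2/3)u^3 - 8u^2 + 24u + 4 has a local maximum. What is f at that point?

Critical points: f'(u) = 2u^2 - 16u + 24 vanishes at u = 2, 6.
Since f''(u) = 4u - 16, we get f''(2) = -8 < 0 ⇒ local maximum; f''(6) = 8 > 0 ⇒ local minimum.
The local maximum is f(2) = 76/3.

76/3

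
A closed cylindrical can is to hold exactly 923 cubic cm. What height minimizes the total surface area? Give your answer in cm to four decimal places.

With radius r and height h, πr²h = 923 so h = 923/(πr²), and S(r) = 2πr² + 2πrh = 2πr² + 2·923/r.
S'(r) = 4πr − 2·923/r² = 0 ⇒ r³ = 923/(2π), so r ≈ 5.2764 and h = 2r ≈ 10.5529.
S''(r) = 4π + 4·923/r³ > 0, so this is the minimum; S ≈ 524.7861.

10.5529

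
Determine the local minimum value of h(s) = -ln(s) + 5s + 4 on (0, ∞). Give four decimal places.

h'(s) = -1/s + 5 = 0 gives s = 1/5.
h''(s) = 1/s², which is positive for s > 0, so this is a local minimum.
h(1/5) = -1·ln(1/5) + 1 + 4 ≈ 6.6094.

6.6094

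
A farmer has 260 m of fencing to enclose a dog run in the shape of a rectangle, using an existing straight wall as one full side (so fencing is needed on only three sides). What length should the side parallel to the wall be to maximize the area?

Let the sides perpendicular to the wall have length x and the parallel side y, so 2x + y = 260 and the area is A = xy = x(260 − 2x).
A'(x) = 260 − 4x = 0 gives x = 65, and A''(x) = −4 < 0 confirms a maximum.
Then y = 260 − 2·65 = 130 and A = 8450.

130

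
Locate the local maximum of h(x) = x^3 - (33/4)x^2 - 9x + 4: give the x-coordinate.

-1/2

h'(x) = 3x^2 - (33/2)x - 9 = 0 at x = -1/2, 6.
Since h''(x) = 6x - 33/2, we get h''(-1/2) = -39/2 < 0 ⇒ local maximum; h''(6) = 39/2 > 0 ⇒ local minimum.
So the local maximum value is h(-1/2) = 101/16.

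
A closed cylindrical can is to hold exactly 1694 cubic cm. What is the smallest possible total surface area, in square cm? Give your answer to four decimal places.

With radius r and height h, πr²h = 1694 so h = 1694/(πr²), and S(r) = 2πr² + 2πrh = 2πr² + 2·1694/r.
S'(r) = 4πr − 2·1694/r² = 0 ⇒ r³ = 1694/(2π), so r ≈ 6.4602 and h = 2r ≈ 12.9204.
S''(r) = 4π + 4·1694/r³ > 0, so this is the minimum; S ≈ 786.6656.

786.6656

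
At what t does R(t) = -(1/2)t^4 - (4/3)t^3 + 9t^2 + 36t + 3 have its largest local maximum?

3

R'(t) = -2t^3 - 4t^2 + 18t + 36 = 0 at t = -3, -2, 3.
R''(t) = -6t^2 - 8t + 18. R''(-3) = -12 < 0 ⇒ local maximum; R''(-2) = 10 > 0 ⇒ local minimum; R''(3) = -60 < 0 ⇒ local maximum.
The largest local maximum is R(3) = 231/2.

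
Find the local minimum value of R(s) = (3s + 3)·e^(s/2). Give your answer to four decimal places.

R'(s) = 3·e^(s/2) + (3s + 3)·(1/2)·e^(s/2) = ((3/2)s + 9/2)·e^(s/2). Since e^(s/2) > 0, the only critical point is s = -3.
R''(-3) has the same sign as 3/2 > 0, so this is a local minimum.
R(-3) = (-6)·e^(-3/2) ≈ -1.3388.

-1.3388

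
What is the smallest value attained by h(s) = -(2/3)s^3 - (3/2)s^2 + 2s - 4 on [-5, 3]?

-59/2

The derivative is -2s^2 - 3s + 2, which vanishes at s = -2 and s = 1/2.
Compare values at every candidate in [-5, 3]: h(-5) = 191/6, h(-2) = -26/3, h(1/2) = -83/24, h(3) = -59/2.
The minimum over the interval is -59/2, attained at s = 3.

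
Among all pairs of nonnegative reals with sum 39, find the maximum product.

1521/4

With x + y = 39, the product is P(x) = x(39 − x).
P'(x) = 39 − 2x = 0 gives x = 39/2; P'' = −2 < 0, so this is the maximum.
P = 39/2·39/2 = 1521/4.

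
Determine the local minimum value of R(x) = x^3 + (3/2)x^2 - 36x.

-135/2

R'(x) = 3x^2 + 3x - 36 = 0 at x = -4, 3.
R''(x) = 6x + 3. R''(-4) = -21 < 0 ⇒ local maximum; R''(3) = 21 > 0 ⇒ local minimum.
The local minimum is R(3) = -135/2.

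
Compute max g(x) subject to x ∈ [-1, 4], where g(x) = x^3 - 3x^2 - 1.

15

The derivative is 3x^2 - 6x, which vanishes at x = 0 and x = 2.
Candidates: g(-1) = -5; g(0) = -1; g(2) = -5; g(4) = 15.
So the maximum is g(4) = 15.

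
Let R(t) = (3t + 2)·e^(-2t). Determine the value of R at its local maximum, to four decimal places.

2.0934

By the product rule, R'(t) = (-6t - 1)·e^(-2t). Since e^(-2t) > 0, the only critical point is t = -1/6.
R''(-1/6) has the same sign as -6 < 0, so this is a local maximum.
R(-1/6) = (3/2)·e^(1/3) ≈ 2.0934.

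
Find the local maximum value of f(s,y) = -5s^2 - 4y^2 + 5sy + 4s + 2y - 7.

∂f/∂s = -10s + 5y + 4 = 0 and ∂f/∂y = 5s - 8y + 2 = 0, so (s, y) = (42/55, 8/11).
The Hessian has f_{ss} = -10, f_{yy} = -8, f_{sy} = 5, giving D = 55 > 0 with f_{ss} < 0, so the point is a local maximum.
f(42/55, 8/11) = -261/55.

-261/55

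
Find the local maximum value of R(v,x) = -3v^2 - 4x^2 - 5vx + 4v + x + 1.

∂R/∂v = -6v - 5x + 4 = 0 and ∂R/∂x = -5v - 8x + 1 = 0, so (v, x) = (27/23, -14/23).
The Hessian has R_{vv} = -6, R_{xx} = -8, R_{vx} = -5, giving D = 23 > 0 with R_{vv} < 0, so the point is a local maximum.
R(27/23, -14/23) = 70/23.

70/23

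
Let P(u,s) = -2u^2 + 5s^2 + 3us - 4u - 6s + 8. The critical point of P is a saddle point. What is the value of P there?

∂P/∂u = -4u + 3s - 4 = 0 and ∂P/∂s = 3u + 10s - 6 = 0, so (u, s) = (-22/49, 36/49).
The Hessian has P_{uu} = -4, P_{ss} = 10, P_{us} = 3, giving D = -49 < 0, so the point is a saddle point.
P(-22/49, 36/49) = 328/49.

328/49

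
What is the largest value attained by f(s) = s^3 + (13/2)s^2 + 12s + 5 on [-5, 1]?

The derivative is 3s^2 + 13s + 12, which vanishes at s = -3 and s = -4/3.
Candidates: f(-5) = -35/2; f(-3) = 1/2; f(-4/3) = -49/27; f(1) = 49/2.
The maximum over the interval is 49/2, attained at s = 1.

49/2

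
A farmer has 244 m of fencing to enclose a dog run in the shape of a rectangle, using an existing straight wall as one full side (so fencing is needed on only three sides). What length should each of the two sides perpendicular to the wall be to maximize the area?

61

Let the sides perpendicular to the wall have length x and the parallel side y, so 2x + y = 244 and the area is A = xy = x(244 − 2x).
A'(x) = 244 − 4x = 0 gives x = 61, and A''(x) = −4 < 0 confirms a maximum.
Then y = 244 − 2·61 = 122 and A = 7442.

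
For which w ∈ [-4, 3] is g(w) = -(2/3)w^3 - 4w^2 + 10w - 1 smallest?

-4

The derivative is -2w^2 - 8w + 10, whose only zero in [-4, 3] is w = 1.
Evaluating at the critical points and endpoints: g(-4) = -187/3; g(1) = 13/3; g(3) = -25.
So the minimum is g(-4) = -187/3.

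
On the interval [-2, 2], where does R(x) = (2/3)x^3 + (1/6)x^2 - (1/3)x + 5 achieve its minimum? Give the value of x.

-2

R'(x) = 2x^2 + (1/3)x - 1/3, which vanishes at x = -1/2 and x = 1/3.
Evaluating at the critical points and endpoints: R(-2) = 1,  R(-1/2) = 41/8,  R(1/3) = 799/162,  R(2) = 31/3.
The minimum over the interval is 1, attained at x = -2.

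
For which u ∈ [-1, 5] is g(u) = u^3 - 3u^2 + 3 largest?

5

g'(u) = 3u^2 - 6u, which vanishes at u = 0 and u = 2.
Candidates: g(-1) = -1, g(0) = 3, g(2) = -1, g(5) = 53.
Hence the absolute maximum is 53 at u = 5.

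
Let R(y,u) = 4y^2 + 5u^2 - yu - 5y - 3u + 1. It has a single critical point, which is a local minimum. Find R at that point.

∂R/∂y = 8y - u - 5 = 0 and ∂R/∂u = -y + 10u - 3 = 0, so (y, u) = (53/79, 29/79).
The Hessian has R_{yy} = 8, R_{uu} = 10, R_{yu} = -1, giving D = 79 > 0 with R_{yy} > 0, so the point is a local minimum.
R(53/79, 29/79) = -97/79.

-97/79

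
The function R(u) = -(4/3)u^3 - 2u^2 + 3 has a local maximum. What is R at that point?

3

R'(u) = -4u^2 - 4u. Setting R'(u) = 0 gives u ∈ {-1, 0}.
Since R''(u) = -8u - 4, we get R''(-1) = 4 > 0 ⇒ local minimum; R''(0) = -4 < 0 ⇒ local maximum.
Thus R has its local maximum at u = 0, with value 3.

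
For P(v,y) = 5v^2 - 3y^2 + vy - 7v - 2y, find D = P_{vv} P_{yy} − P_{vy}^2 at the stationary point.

-61

∂P/∂v = 10v + y - 7 = 0 and ∂P/∂y = v - 6y - 2 = 0, so (v, y) = (44/61, -13/61).
The Hessian has P_{vv} = 10, P_{yy} = -6, P_{vy} = 1, giving D = -61 < 0, so the point is a saddle point.
D = (10)·(-6) − (1)^2 = -61.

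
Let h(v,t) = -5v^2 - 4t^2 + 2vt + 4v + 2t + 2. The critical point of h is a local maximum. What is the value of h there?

∂h/∂v = -10v + 2t + 4 = 0 and ∂h/∂t = 2v - 8t + 2 = 0, so (v, t) = (9/19, 7/19).
The Hessian has h_{vv} = -10, h_{tt} = -8, h_{vt} = 2, giving D = 76 > 0 with h_{vv} < 0, so the point is a local maximum.
h(9/19, 7/19) = 63/19.

63/19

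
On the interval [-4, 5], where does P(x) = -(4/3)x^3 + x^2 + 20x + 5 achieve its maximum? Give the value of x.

The derivative is -4x^2 + 2x + 20, which vanishes at x = -2 and x = 5/2.
Compare values at every candidate in [-4, 5]: P(-4) = 79/3; P(-2) = -61/3; P(5/2) = 485/12; P(5) = -110/3.
So the maximum is P(5/2) = 485/12.

5/2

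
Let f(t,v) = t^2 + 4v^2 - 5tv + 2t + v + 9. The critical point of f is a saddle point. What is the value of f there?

12

∂f/∂t = 2t - 5v + 2 = 0 and ∂f/∂v = -5t + 8v + 1 = 0, so (t, v) = (7/3, 4/3).
The Hessian has f_{tt} = 2, f_{vv} = 8, f_{tv} = -5, giving D = -9 < 0, so the point is a saddle point.
f(7/3, 4/3) = 12.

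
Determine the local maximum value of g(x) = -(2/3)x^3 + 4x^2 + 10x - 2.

194/3

g'(x) = -2x^2 + 8x + 10. Setting g'(x) = 0 gives x ∈ {-1, 5}.
g''(x) = -4x + 8. g''(-1) = 12 > 0 ⇒ local minimum; g''(5) = -12 < 0 ⇒ local maximum.
The local maximum is g(5) = 194/3.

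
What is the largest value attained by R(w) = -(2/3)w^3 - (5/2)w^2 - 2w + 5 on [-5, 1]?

R'(w) = -2w^2 - 5w - 2, which vanishes at w = -2 and w = -1/2.
Evaluating at the critical points and endpoints: R(-5) = 215/6; R(-2) = 13/3; R(-1/2) = 131/24; R(1) = -1/6.
Hence the absolute maximum is 215/6 at w = -5.

215/6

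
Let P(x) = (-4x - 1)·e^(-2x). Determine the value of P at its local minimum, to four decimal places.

-1.2131

By the product rule, P'(x) = (8x - 2)·e^(-2x). Since e^(-2x) > 0, the only critical point is x = 1/4.
P''(1/4) has the same sign as 8 > 0, so this is a local minimum.
P(1/4) = (-2)·e^(-1/2) ≈ -1.2131.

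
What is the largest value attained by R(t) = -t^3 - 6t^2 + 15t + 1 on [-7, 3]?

9

Differentiating, R'(t) = -3t^2 - 12t + 15; which vanishes at t = -5 and t = 1.
Evaluating at the critical points and endpoints: R(-7) = -55,  R(-5) = -99,  R(1) = 9,  R(3) = -35.
Hence the absolute maximum is 9 at t = 1.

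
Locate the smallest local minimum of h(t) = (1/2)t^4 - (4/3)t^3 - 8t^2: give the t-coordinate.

h'(t) = 2t^3 - 4t^2 - 16t = 0 at t = -2, 0, 4.
h''(t) = 6t^2 - 8t - 16. h''(-2) = 24 > 0 ⇒ local minimum; h''(0) = -16 < 0 ⇒ local maximum; h''(4) = 48 > 0 ⇒ local minimum.
Thus h has its smallest local minimum at t = 4, with value -256/3.

4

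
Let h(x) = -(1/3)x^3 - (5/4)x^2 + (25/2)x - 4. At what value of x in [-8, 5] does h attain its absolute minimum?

Differentiating, h'(x) = -x^2 - (5/2)x + 25/2; which vanishes at x = -5 and x = 5/2.
Candidates: h(-8) = -40/3,  h(-5) = -673/12,  h(5/2) = 683/48,  h(5) = -173/12.
Hence the absolute minimum is -673/12 at x = -5.

-5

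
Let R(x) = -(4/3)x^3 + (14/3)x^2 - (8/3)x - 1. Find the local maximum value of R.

5/3

Critical points: R'(x) = -4x^2 + (28/3)x - 8/3 vanishes at x = 1/3, 2.
Second-derivative test with R''(x) = -8x + 28/3: R''(1/3) = 20/3 > 0 ⇒ local minimum; R''(2) = -20/3 < 0 ⇒ local maximum.
The local maximum is R(2) = 5/3.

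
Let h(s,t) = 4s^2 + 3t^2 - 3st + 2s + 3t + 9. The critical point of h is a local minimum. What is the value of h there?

95/13

∂h/∂s = 8s - 3t + 2 = 0 and ∂h/∂t = -3s + 6t + 3 = 0, so (s, t) = (-7/13, -10/13).
The Hessian has h_{ss} = 8, h_{tt} = 6, h_{st} = -3, giving D = 39 > 0 with h_{ss} > 0, so the point is a local minimum.
h(-7/13, -10/13) = 95/13.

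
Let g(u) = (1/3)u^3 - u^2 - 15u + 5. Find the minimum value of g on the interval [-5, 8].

The derivative is u^2 - 2u - 15, which vanishes at u = -3 and u = 5.
Compare values at every candidate in [-5, 8]: g(-5) = 40/3, g(-3) = 32, g(5) = -160/3, g(8) = -25/3.
So the minimum is g(5) = -160/3.

-160/3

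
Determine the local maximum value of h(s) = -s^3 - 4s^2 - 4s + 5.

h'(s) = -3s^2 - 8s - 4. Setting h'(s) = 0 gives s ∈ {-2, -2/3}.
h''(s) = -6s - 8. h''(-2) = 4 > 0 ⇒ local minimum; h''(-2/3) = -4 < 0 ⇒ local maximum.
Thus h has its local maximum at s = -2/3, with value 167/27.

167/27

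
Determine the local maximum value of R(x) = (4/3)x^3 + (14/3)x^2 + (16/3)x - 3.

R'(x) = 4x^2 + (28/3)x + 16/3. Setting R'(x) = 0 gives x ∈ {-4/3, -1}.
Second-derivative test with R''(x) = 8x + 28/3: R''(-4/3) = -4/3 < 0 ⇒ local maximum; R''(-1) = 4/3 > 0 ⇒ local minimum.
The local maximum is R(-4/3) = -403/81.

-403/81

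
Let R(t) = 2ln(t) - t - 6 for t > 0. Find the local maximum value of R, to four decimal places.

R'(t) = 2/t − 1 = 0 gives t = 2.
R''(t) = -2/t², which is negative for t > 0, so this is a local maximum.
R(2) = 2·ln(2) - 2 - 6 ≈ -6.6137.

-6.6137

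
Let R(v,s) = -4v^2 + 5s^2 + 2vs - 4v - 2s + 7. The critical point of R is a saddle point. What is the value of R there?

53/7

∂R/∂v = -8v + 2s - 4 = 0 and ∂R/∂s = 2v + 10s - 2 = 0, so (v, s) = (-3/7, 2/7).
The Hessian has R_{vv} = -8, R_{ss} = 10, R_{vs} = 2, giving D = -84 < 0, so the point is a saddle point.
R(-3/7, 2/7) = 53/7.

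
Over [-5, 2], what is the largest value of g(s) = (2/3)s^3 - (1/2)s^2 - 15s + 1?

599/24

g'(s) = 2s^2 - s - 15, whose only zero in [-5, 2] is s = -5/2.
Evaluating at the critical points and endpoints: g(-5) = -119/6, g(-5/2) = 599/24, g(2) = -77/3.
Hence the absolute maximum is 599/24 at s = -5/2.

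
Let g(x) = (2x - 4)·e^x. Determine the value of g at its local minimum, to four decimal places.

Differentiating with the product rule gives g'(x) = (2x - 2)·e^x. Since e^x > 0, the only critical point is x = 1.
g''(1) has the same sign as 2 > 0, so this is a local minimum.
g(1) = (-2)·e^(1) ≈ -5.4366.

-5.4366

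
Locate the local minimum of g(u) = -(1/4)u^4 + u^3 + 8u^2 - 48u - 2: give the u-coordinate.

3

Critical points: g'(u) = -u^3 + 3u^2 + 16u - 48 vanishes at u = -4, 3, 4.
Since g''(u) = -3u^2 + 6u + 16, we get g''(-4) = -56 < 0 ⇒ local maximum; g''(3) = 7 > 0 ⇒ local minimum; g''(4) = -8 < 0 ⇒ local maximum.
The local minimum is g(3) = -269/4.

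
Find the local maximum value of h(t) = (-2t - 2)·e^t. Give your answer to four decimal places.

Differentiating with the product rule gives h'(t) = (-2t - 4)·e^t. Since e^t > 0, the only critical point is t = -2.
h''(-2) has the same sign as -2 < 0, so this is a local maximum.
h(-2) = (2)·e^(-2) ≈ 0.2707.

0.2707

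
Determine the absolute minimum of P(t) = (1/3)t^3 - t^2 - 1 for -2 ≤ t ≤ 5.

The derivative is t^2 - 2t, which vanishes at t = 0 and t = 2.
Candidates: P(-2) = -23/3,  P(0) = -1,  P(2) = -7/3,  P(5) = 47/3.
The minimum over the interval is -23/3, attained at t = -2.

-23/3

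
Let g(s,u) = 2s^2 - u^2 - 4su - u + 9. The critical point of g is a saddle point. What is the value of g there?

∂g/∂s = 4s - 4u = 0 and ∂g/∂u = -4s - 2u - 1 = 0, so (s, u) = (-1/6, -1/6).
The Hessian has g_{ss} = 4, g_{uu} = -2, g_{su} = -4, giving D = -24 < 0, so the point is a saddle point.
g(-1/6, -1/6) = 109/12.

109/12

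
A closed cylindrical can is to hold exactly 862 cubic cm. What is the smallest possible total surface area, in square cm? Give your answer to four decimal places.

501.4020

With radius r and height h, πr²h = 862 so h = 862/(πr²), and S(r) = 2πr² + 2πrh = 2πr² + 2·862/r.
S'(r) = 4πr − 2·862/r² = 0 ⇒ r³ = 862/(2π), so r ≈ 5.1575 and h = 2r ≈ 10.3151.
S''(r) = 4π + 4·862/r³ > 0, so this is the minimum; S ≈ 501.4020.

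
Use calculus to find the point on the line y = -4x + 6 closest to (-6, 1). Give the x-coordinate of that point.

14/17

Minimize D(x)^2 = (x + 6)^2 + (-4x + 5)^2.
d/dx[D^2] = 2(x + 6) + 2·(-4)·(-4x + 5) = 0 ⇒ x = 14/17.
Then y = 46/17 and the distance is √(841/17) ≈ 7.0335.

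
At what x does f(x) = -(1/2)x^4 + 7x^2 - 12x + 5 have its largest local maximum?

f'(x) = -2x^3 + 14x - 12. Setting f'(x) = 0 gives x ∈ {-3, 1, 2}.
Second-derivative test with f''(x) = -6x^2 + 14: f''(-3) = -40 < 0 ⇒ local maximum; f''(1) = 8 > 0 ⇒ local minimum; f''(2) = -10 < 0 ⇒ local maximum.
Thus f has its largest local maximum at x = -3, with value 127/2.

-3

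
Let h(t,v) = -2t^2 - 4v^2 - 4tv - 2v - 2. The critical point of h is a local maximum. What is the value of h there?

-3/2

∂h/∂t = -4t - 4v = 0 and ∂h/∂v = -4t - 8v - 2 = 0, so (t, v) = (1/2, -1/2).
The Hessian has h_{tt} = -4, h_{vv} = -8, h_{tv} = -4, giving D = 16 > 0 with h_{tt} < 0, so the point is a local maximum.
h(1/2, -1/2) = -3/2.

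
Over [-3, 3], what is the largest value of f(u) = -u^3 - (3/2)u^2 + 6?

f'(u) = -3u^2 - 3u, which vanishes at u = -1 and u = 0.
Compare values at every candidate in [-3, 3]: f(-3) = 39/2; f(-1) = 11/2; f(0) = 6; f(3) = -69/2.
Hence the absolute maximum is 39/2 at u = -3.

39/2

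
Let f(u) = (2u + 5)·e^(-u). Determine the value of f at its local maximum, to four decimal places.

By the product rule, f'(u) = (-2u - 3)·e^(-u). Since e^(-u) > 0, the only critical point is u = -3/2.
f''(-3/2) has the same sign as -2 < 0, so this is a local maximum.
f(-3/2) = (2)·e^(3/2) ≈ 8.9634.

8.9634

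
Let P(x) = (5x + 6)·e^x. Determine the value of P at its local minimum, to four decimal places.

Differentiating with the product rule gives P'(x) = (5x + 11)·e^x. Since e^x > 0, the only critical point is x = -11/5.
P''(-11/5) has the same sign as 5 > 0, so this is a local minimum.
P(-11/5) = (-5)·e^(-11/5) ≈ -0.5540.

-0.5540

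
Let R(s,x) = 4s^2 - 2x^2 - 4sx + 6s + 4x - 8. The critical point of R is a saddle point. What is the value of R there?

-37/6

∂R/∂s = 8s - 4x + 6 = 0 and ∂R/∂x = -4s - 4x + 4 = 0, so (s, x) = (-1/6, 7/6).
The Hessian has R_{ss} = 8, R_{xx} = -4, R_{sx} = -4, giving D = -48 < 0, so the point is a saddle point.
R(-1/6, 7/6) = -37/6.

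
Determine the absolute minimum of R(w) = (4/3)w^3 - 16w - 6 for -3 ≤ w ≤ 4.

R'(w) = 4w^2 - 16, which vanishes at w = -2 and w = 2.
Evaluating at the critical points and endpoints: R(-3) = 6,  R(-2) = 46/3,  R(2) = -82/3,  R(4) = 46/3.
Hence the absolute minimum is -82/3 at w = 2.

-82/3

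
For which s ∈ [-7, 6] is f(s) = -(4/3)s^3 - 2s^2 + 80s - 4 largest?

f'(s) = -4s^2 - 4s + 80, which vanishes at s = -5 and s = 4.
Evaluating at the critical points and endpoints: f(-7) = -614/3, f(-5) = -862/3, f(4) = 596/3, f(6) = 116.
So the maximum is f(4) = 596/3.

4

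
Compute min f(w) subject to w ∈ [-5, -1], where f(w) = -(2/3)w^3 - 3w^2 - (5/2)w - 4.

Differentiating, f'(w) = -2w^2 - 6w - 5/2; whose only zero in [-5, -1] is w = -5/2.
Evaluating at the critical points and endpoints: f(-5) = 101/6; f(-5/2) = -73/12; f(-1) = -23/6.
Hence the absolute minimum is -73/12 at w = -5/2.

-73/12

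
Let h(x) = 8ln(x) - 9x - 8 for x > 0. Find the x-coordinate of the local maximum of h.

h'(x) = 8/x − 9 = 0 gives x = 8/9.
h''(x) = -8/x², which is negative for x > 0, so this is a local maximum.
h(8/9) = 8·ln(8/9) - 8 - 8 ≈ -16.9423.

8/9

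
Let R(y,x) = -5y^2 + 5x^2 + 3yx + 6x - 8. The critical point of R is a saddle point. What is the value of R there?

-1052/109

∂R/∂y = -10y + 3x = 0 and ∂R/∂x = 3y + 10x + 6 = 0, so (y, x) = (-18/109, -60/109).
The Hessian has R_{yy} = -10, R_{xx} = 10, R_{yx} = 3, giving D = -109 < 0, so the point is a saddle point.
R(-18/109, -60/109) = -1052/109.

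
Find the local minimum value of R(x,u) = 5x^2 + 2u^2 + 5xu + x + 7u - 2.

-242/15

∂R/∂x = 10x + 5u + 1 = 0 and ∂R/∂u = 5x + 4u + 7 = 0, so (x, u) = (31/15, -13/3).
The Hessian has R_{xx} = 10, R_{uu} = 4, R_{xu} = 5, giving D = 15 > 0 with R_{xx} > 0, so the point is a local minimum.
R(31/15, -13/3) = -242/15.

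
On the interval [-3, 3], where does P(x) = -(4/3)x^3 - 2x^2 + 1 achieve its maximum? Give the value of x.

-3

Differentiating, P'(x) = -4x^2 - 4x; which vanishes at x = -1 and x = 0.
Evaluating at the critical points and endpoints: P(-3) = 19; P(-1) = 1/3; P(0) = 1; P(3) = -53.
So the maximum is P(-3) = 19.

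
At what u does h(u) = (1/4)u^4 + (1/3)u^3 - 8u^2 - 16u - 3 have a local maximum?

-1

h'(u) = u^3 + u^2 - 16u - 16. Setting h'(u) = 0 gives u ∈ {-4, -1, 4}.
h''(u) = 3u^2 + 2u - 16. h''(-4) = 24 > 0 ⇒ local minimum; h''(-1) = -15 < 0 ⇒ local maximum; h''(4) = 40 > 0 ⇒ local minimum.
So the local maximum value is h(-1) = 59/12.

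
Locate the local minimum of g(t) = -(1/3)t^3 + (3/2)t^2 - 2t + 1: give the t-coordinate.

Critical points: g'(t) = -t^2 + 3t - 2 vanishes at t = 1, 2.
Second-derivative test with g''(t) = -2t + 3: g''(1) = 1 > 0 ⇒ local minimum; g''(2) = -1 < 0 ⇒ local maximum.
The local minimum is g(1) = 1/6.

1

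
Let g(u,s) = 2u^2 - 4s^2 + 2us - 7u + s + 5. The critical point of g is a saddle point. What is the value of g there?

∂g/∂u = 4u + 2s - 7 = 0 and ∂g/∂s = 2u - 8s + 1 = 0, so (u, s) = (3/2, 1/2).
The Hessian has g_{uu} = 4, g_{ss} = -8, g_{us} = 2, giving D = -36 < 0, so the point is a saddle point.
g(3/2, 1/2) = 0.

0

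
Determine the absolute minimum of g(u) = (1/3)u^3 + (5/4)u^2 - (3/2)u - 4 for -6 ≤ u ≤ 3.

g'(u) = u^2 + (5/2)u - 3/2, which vanishes at u = -3 and u = 1/2.
Compare values at every candidate in [-6, 3]: g(-6) = -22; g(-3) = 11/4; g(1/2) = -211/48; g(3) = 47/4.
So the minimum is g(-6) = -22.

-22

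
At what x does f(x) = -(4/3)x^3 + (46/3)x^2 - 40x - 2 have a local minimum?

Critical points: f'(x) = -4x^2 + (92/3)x - 40 vanishes at x = 5/3, 6.
f''(x) = -8x + 92/3. f''(5/3) = 52/3 > 0 ⇒ local minimum; f''(6) = -52/3 < 0 ⇒ local maximum.
The local minimum is f(5/3) = -2612/81.

5/3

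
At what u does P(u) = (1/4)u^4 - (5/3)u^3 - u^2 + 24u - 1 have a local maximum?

P'(u) = u^3 - 5u^2 - 2u + 24. Setting P'(u) = 0 gives u ∈ {-2, 3, 4}.
Second-derivative test with P''(u) = 3u^2 - 10u - 2: P''(-2) = 30 > 0 ⇒ local minimum; P''(3) = -5 < 0 ⇒ local maximum; P''(4) = 6 > 0 ⇒ local minimum.
So the local maximum value is P(3) = 149/4.

3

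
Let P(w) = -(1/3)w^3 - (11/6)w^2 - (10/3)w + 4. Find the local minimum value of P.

P'(w) = -w^2 - (11/3)w - 10/3. Setting P'(w) = 0 gives w ∈ {-2, -5/3}.
Since P''(w) = -2w - 11/3, we get P''(-2) = 1/3 > 0 ⇒ local minimum; P''(-5/3) = -1/3 < 0 ⇒ local maximum.
Thus P has its local minimum at w = -2, with value 6.

6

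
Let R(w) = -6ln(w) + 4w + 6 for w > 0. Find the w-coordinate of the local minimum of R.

3/2

R'(w) = -6/w + 4 = 0 gives w = 3/2.
R''(w) = 6/w², which is positive for w > 0, so this is a local minimum.
R(3/2) = -6·ln(3/2) + 6 + 6 ≈ 9.5672.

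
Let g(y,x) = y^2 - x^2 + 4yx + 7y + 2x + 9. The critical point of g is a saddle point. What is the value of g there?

79/20

∂g/∂y = 2y + 4x + 7 = 0 and ∂g/∂x = 4y - 2x + 2 = 0, so (y, x) = (-11/10, -6/5).
The Hessian has g_{yy} = 2, g_{xx} = -2, g_{yx} = 4, giving D = -20 < 0, so the point is a saddle point.
g(-11/10, -6/5) = 79/20.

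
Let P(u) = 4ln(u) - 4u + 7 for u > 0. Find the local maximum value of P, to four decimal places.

3.0000

P'(u) = 4/u − 4 = 0 gives u = 1.
P''(u) = -4/u², which is negative for u > 0, so this is a local maximum.
P(1) = 4·ln(1) - 4 + 7 ≈ 3.0000.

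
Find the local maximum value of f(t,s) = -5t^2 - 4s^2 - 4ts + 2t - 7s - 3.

∂f/∂t = -10t - 4s + 2 = 0 and ∂f/∂s = -4t - 8s - 7 = 0, so (t, s) = (11/16, -39/32).
The Hessian has f_{tt} = -10, f_{ss} = -8, f_{ts} = -4, giving D = 64 > 0 with f_{tt} < 0, so the point is a local maximum.
f(11/16, -39/32) = 125/64.

125/64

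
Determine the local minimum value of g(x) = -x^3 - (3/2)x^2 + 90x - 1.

Critical points: g'(x) = -3x^2 - 3x + 90 vanishes at x = -6, 5.
g''(x) = -6x - 3. g''(-6) = 33 > 0 ⇒ local minimum; g''(5) = -33 < 0 ⇒ local maximum.
Thus g has its local minimum at x = -6, with value -379.

-379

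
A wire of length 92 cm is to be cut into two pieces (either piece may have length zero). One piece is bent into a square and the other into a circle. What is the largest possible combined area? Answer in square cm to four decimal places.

673.5437

Let x be the length used for the square. Square side x/4; circle radius (92−x)/(2π).
A(x) = (x/4)² + π·((92−x)/(2π))² = x²/16 + (92−x)²/(4π) for 0 ≤ x ≤ 92. A'(x) = x/8 − (92−x)/(2π) = 0 gives x = 4·92/(π+4) ≈ 51.5291.
A'' > 0, so the interior critical point is a minimum; the maximum is at an endpoint. A(0) = 673.5437 and A(92) = 529.0000, so the largest area is 673.5437.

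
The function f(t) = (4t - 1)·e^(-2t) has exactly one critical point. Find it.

3/4

By the product rule, f'(t) = (-8t + 6)·e^(-2t). Since e^(-2t) > 0, the only critical point is t = 3/4.
f''(3/4) has the same sign as -8 < 0, so this is a local maximum.
f(3/4) = (2)·e^(-3/2) ≈ 0.4463.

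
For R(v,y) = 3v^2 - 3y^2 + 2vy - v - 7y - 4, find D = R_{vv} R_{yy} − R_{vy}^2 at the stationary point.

-40

∂R/∂v = 6v + 2y - 1 = 0 and ∂R/∂y = 2v - 6y - 7 = 0, so (v, y) = (1/2, -1).
The Hessian has R_{vv} = 6, R_{yy} = -6, R_{vy} = 2, giving D = -40 < 0, so the point is a saddle point.
D = (6)·(-6) − (2)^2 = -40.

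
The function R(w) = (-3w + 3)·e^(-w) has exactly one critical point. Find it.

Differentiating with the product rule gives R'(w) = (3w - 6)·e^(-w). Since e^(-w) > 0, the only critical point is w = 2.
R''(2) has the same sign as 3 > 0, so this is a local minimum.
R(2) = (-3)·e^(-2) ≈ -0.4060.

2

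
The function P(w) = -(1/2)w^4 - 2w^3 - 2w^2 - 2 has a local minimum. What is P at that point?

Critical points: P'(w) = -2w^3 - 6w^2 - 4w vanishes at w = -2, -1, 0.
Second-derivative test with P''(w) = -6w^2 - 12w - 4: P''(-2) = -4 < 0 ⇒ local maximum; P''(-1) = 2 > 0 ⇒ local minimum; P''(0) = -4 < 0 ⇒ local maximum.
Thus P has its local minimum at w = -1, with value -5/2.

-5/2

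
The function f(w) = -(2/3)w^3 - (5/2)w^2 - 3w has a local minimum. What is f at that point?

9/8

f'(w) = -2w^2 - 5w - 3 = 0 at w = -3/2, -1.
Since f''(w) = -4w - 5, we get f''(-3/2) = 1 > 0 ⇒ local minimum; f''(-1) = -1 < 0 ⇒ local maximum.
The local minimum is f(-3/2) = 9/8.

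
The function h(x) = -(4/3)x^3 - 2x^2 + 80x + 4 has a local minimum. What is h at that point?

-838/3

h'(x) = -4x^2 - 4x + 80. Setting h'(x) = 0 gives x ∈ {-5, 4}.
Since h''(x) = -8x - 4, we get h''(-5) = 36 > 0 ⇒ local minimum; h''(4) = -36 < 0 ⇒ local maximum.
So the local minimum value is h(-5) = -838/3.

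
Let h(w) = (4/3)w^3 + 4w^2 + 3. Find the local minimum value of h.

3

Critical points: h'(w) = 4w^2 + 8w vanishes at w = -2, 0.
Second-derivative test with h''(w) = 8w + 8: h''(-2) = -8 < 0 ⇒ local maximum; h''(0) = 8 > 0 ⇒ local minimum.
The local minimum is h(0) = 3.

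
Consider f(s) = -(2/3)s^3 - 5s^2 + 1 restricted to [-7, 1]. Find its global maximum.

f'(s) = -2s^2 - 10s, which vanishes at s = -5 and s = 0.
Compare values at every candidate in [-7, 1]: f(-7) = -46/3,  f(-5) = -122/3,  f(0) = 1,  f(1) = -14/3.
So the maximum is f(0) = 1.

1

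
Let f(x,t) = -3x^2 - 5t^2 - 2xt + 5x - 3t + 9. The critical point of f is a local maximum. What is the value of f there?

∂f/∂x = -6x - 2t + 5 = 0 and ∂f/∂t = -2x - 10t - 3 = 0, so (x, t) = (1, -1/2).
The Hessian has f_{xx} = -6, f_{tt} = -10, f_{xt} = -2, giving D = 56 > 0 with f_{xx} < 0, so the point is a local maximum.
f(1, -1/2) = 49/4.

49/4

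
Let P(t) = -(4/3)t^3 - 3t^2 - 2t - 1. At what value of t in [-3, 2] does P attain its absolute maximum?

-3

Differentiating, P'(t) = -4t^2 - 6t - 2; which vanishes at t = -1 and t = -1/2.
Compare values at every candidate in [-3, 2]: P(-3) = 14; P(-1) = -2/3; P(-1/2) = -7/12; P(2) = -83/3.
The maximum over the interval is 14, attained at t = -3.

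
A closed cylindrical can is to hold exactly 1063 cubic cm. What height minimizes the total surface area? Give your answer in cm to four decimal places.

11.0615

With radius r and height h, πr²h = 1063 so h = 1063/(πr²), and S(r) = 2πr² + 2πrh = 2πr² + 2·1063/r.
S'(r) = 4πr − 2·1063/r² = 0 ⇒ r³ = 1063/(2π), so r ≈ 5.5308 and h = 2r ≈ 11.0615.
S''(r) = 4π + 4·1063/r³ > 0, so this is the minimum; S ≈ 576.5939.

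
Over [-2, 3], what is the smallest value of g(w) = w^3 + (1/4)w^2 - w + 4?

-1

The derivative is 3w^2 + (1/2)w - 1, which vanishes at w = -2/3 and w = 1/2.
Compare values at every candidate in [-2, 3]: g(-2) = -1,  g(-2/3) = 121/27,  g(1/2) = 59/16,  g(3) = 121/4.
So the minimum is g(-2) = -1.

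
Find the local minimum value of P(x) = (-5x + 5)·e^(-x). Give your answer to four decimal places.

By the product rule, P'(x) = (5x - 10)·e^(-x). Since e^(-x) > 0, the only critical point is x = 2.
P''(2) has the same sign as 5 > 0, so this is a local minimum.
P(2) = (-5)·e^(-2) ≈ -0.6767.

-0.6767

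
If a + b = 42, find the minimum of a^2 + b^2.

With a + b = 42, a^2 + b^2 = a^2 + (42 − a)^2.
The derivative 2a − 2(42 − a) = 4a − 84 vanishes at a = 21; second derivative 4 > 0, a minimum.
The minimum is 2·(21)^2 = 882.

882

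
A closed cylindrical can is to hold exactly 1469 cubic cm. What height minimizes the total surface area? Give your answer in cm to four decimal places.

With radius r and height h, πr²h = 1469 so h = 1469/(πr²), and S(r) = 2πr² + 2πrh = 2πr² + 2·1469/r.
S'(r) = 4πr − 2·1469/r² = 0 ⇒ r³ = 1469/(2π), so r ≈ 6.1605 and h = 2r ≈ 12.3209.
S''(r) = 4π + 4·1469/r³ > 0, so this is the minimum; S ≈ 715.3673.

12.3209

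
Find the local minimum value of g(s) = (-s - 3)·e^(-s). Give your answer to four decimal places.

g'(s) = (-1)·e^(-s) + (-s - 3)·(-1)·e^(-s) = (s + 2)·e^(-s). Since e^(-s) > 0, the only critical point is s = -2.
g''(-2) has the same sign as 1 > 0, so this is a local minimum.
g(-2) = (-1)·e^(2) ≈ -7.3891.

-7.3891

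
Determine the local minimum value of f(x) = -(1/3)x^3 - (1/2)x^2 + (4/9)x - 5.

f'(x) = -x^2 - x + 4/9 = 0 at x = -4/3, 1/3.
Since f''(x) = -2x - 1, we get f''(-4/3) = 5/3 > 0 ⇒ local minimum; f''(1/3) = -5/3 < 0 ⇒ local maximum.
So the local minimum value is f(-4/3) = -461/81.

-461/81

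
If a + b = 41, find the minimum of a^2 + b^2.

1681/2

With a + b = 41, a^2 + b^2 = a^2 + (41 − a)^2.
The derivative 2a − 2(41 − a) = 4a − 82 vanishes at a = 41/2; second derivative 4 > 0, a minimum.
The minimum is 2·(41/2)^2 = 1681/2.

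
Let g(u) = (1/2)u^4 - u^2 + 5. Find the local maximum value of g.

5

g'(u) = 2u^3 - 2u. Setting g'(u) = 0 gives u ∈ {-1, 0, 1}.
Second-derivative test with g''(u) = 6u^2 - 2: g''(-1) = 4 > 0 ⇒ local minimum; g''(0) = -2 < 0 ⇒ local maximum; g''(1) = 4 > 0 ⇒ local minimum.
So the local maximum value is g(0) = 5.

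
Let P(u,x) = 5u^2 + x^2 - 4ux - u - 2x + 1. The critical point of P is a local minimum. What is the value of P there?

-25/4

∂P/∂u = 10u - 4x - 1 = 0 and ∂P/∂x = -4u + 2x - 2 = 0, so (u, x) = (5/2, 6).
The Hessian has P_{uu} = 10, P_{xx} = 2, P_{ux} = -4, giving D = 4 > 0 with P_{uu} > 0, so the point is a local minimum.
P(5/2, 6) = -25/4.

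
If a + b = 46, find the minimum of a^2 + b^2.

1058

With a + b = 46, a^2 + b^2 = a^2 + (46 − a)^2.
The derivative 2a − 2(46 − a) = 4a − 92 vanishes at a = 23; second derivative 4 > 0, a minimum.
The minimum is 2·(23)^2 = 1058.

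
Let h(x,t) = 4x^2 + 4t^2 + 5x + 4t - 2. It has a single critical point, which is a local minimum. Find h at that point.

-73/16

∂h/∂x = 8x + 5 = 0 and ∂h/∂t = 8t + 4 = 0, so (x, t) = (-5/8, -1/2).
The Hessian has h_{xx} = 8, h_{tt} = 8, h_{xt} = 0, giving D = 64 > 0 with h_{xx} > 0, so the point is a local minimum.
h(-5/8, -1/2) = -73/16.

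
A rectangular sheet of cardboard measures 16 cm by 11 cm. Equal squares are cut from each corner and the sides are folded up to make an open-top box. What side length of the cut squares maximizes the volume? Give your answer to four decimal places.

2.1371

With cut size x, the volume is V(x) = x(16 − 2x)(11 − 2x) for 0 < x < 5.5.
V'(x) = 12x^2 − 108x + 176. Setting V'(x) = 0 gives x ≈ 2.1371 (the root in (0, 5.5)).
V''(x) = 24x − 108 is negative there, so this is the maximum; V ≈ 168.5432.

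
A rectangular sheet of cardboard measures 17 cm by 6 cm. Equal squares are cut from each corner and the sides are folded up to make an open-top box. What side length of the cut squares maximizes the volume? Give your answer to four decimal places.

With cut size x, the volume is V(x) = x(17 − 2x)(6 − 2x) for 0 < x < 3.
V'(x) = 12x^2 − 92x + 102. Setting V'(x) = 0 gives x ≈ 1.3445 (the root in (0, 3)).
V''(x) = 24x − 92 is negative there, so this is the maximum; V ≈ 63.7074.

1.3445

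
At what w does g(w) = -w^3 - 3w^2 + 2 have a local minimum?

Critical points: g'(w) = -3w^2 - 6w vanishes at w = -2, 0.
Second-derivative test with g''(w) = -6w - 6: g''(-2) = 6 > 0 ⇒ local minimum; g''(0) = -6 < 0 ⇒ local maximum.
Thus g has its local minimum at w = -2, with value -2.

-2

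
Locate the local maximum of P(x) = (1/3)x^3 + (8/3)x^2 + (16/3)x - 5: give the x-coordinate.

-4

Critical points: P'(x) = x^2 + (16/3)x + 16/3 vanishes at x = -4, -4/3.
Second-derivative test with P''(x) = 2x + 16/3: P''(-4) = -8/3 < 0 ⇒ local maximum; P''(-4/3) = 8/3 > 0 ⇒ local minimum.
So the local maximum value is P(-4) = -5.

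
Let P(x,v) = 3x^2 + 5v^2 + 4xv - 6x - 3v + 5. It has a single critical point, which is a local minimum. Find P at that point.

∂P/∂x = 6x + 4v - 6 = 0 and ∂P/∂v = 4x + 10v - 3 = 0, so (x, v) = (12/11, -3/22).
The Hessian has P_{xx} = 6, P_{vv} = 10, P_{xv} = 4, giving D = 44 > 0 with P_{xx} > 0, so the point is a local minimum.
P(12/11, -3/22) = 85/44.

85/44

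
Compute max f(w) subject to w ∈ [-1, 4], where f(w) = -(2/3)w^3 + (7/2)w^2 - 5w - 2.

Differentiating, f'(w) = -2w^2 + 7w - 5; which vanishes at w = 1 and w = 5/2.
Candidates: f(-1) = 43/6, f(1) = -25/6, f(5/2) = -73/24, f(4) = -26/3.
So the maximum is f(-1) = 43/6.

43/6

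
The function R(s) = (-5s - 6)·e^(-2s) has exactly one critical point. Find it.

Differentiating with the product rule gives R'(s) = (10s + 7)·e^(-2s). Since e^(-2s) > 0, the only critical point is s = -7/10.
R''(-7/10) has the same sign as 10 > 0, so this is a local minimum.
R(-7/10) = (-5/2)·e^(7/5) ≈ -10.1380.

-7/10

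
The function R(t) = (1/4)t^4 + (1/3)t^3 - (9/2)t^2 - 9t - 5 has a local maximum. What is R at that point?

-7/12

R'(t) = t^3 + t^2 - 9t - 9 = 0 at t = -3, -1, 3.
R''(t) = 3t^2 + 2t - 9. R''(-3) = 12 > 0 ⇒ local minimum; R''(-1) = -8 < 0 ⇒ local maximum; R''(3) = 24 > 0 ⇒ local minimum.
So the local maximum value is R(-1) = -7/12.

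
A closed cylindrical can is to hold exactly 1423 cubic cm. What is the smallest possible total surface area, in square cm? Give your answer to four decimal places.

700.3543

With radius r and height h, πr²h = 1423 so h = 1423/(πr²), and S(r) = 2πr² + 2πrh = 2πr² + 2·1423/r.
S'(r) = 4πr − 2·1423/r² = 0 ⇒ r³ = 1423/(2π), so r ≈ 6.0955 and h = 2r ≈ 12.1910.
S''(r) = 4π + 4·1423/r³ > 0, so this is the minimum; S ≈ 700.3543.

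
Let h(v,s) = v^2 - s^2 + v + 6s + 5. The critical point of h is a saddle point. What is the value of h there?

55/4

∂h/∂v = 2v + 1 = 0 and ∂h/∂s = -2s + 6 = 0, so (v, s) = (-1/2, 3).
The Hessian has h_{vv} = 2, h_{ss} = -2, h_{vs} = 0, giving D = -4 < 0, so the point is a saddle point.
h(-1/2, 3) = 55/4.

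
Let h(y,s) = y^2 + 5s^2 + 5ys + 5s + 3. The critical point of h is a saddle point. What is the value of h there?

∂h/∂y = 2y + 5s = 0 and ∂h/∂s = 5y + 10s + 5 = 0, so (y, s) = (-5, 2).
The Hessian has h_{yy} = 2, h_{ss} = 10, h_{ys} = 5, giving D = -5 < 0, so the point is a saddle point.
h(-5, 2) = 8.

8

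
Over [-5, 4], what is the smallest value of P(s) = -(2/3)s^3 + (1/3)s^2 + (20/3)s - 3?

-41/3

Differentiating, P'(s) = -2s^2 + (2/3)s + 20/3; which vanishes at s = -5/3 and s = 2.
Candidates: P(-5) = 166/3, P(-5/3) = -818/81, P(2) = 19/3, P(4) = -41/3.
The minimum over the interval is -41/3, attained at s = 4.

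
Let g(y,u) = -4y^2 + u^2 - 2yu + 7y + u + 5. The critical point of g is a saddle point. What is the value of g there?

159/20

∂g/∂y = -8y - 2u + 7 = 0 and ∂g/∂u = -2y + 2u + 1 = 0, so (y, u) = (4/5, 3/10).
The Hessian has g_{yy} = -8, g_{uu} = 2, g_{yu} = -2, giving D = -20 < 0, so the point is a saddle point.
g(4/5, 3/10) = 159/20.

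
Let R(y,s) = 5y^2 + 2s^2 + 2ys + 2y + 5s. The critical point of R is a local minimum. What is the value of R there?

∂R/∂y = 10y + 2s + 2 = 0 and ∂R/∂s = 2y + 4s + 5 = 0, so (y, s) = (1/18, -23/18).
The Hessian has R_{yy} = 10, R_{ss} = 4, R_{ys} = 2, giving D = 36 > 0 with R_{yy} > 0, so the point is a local minimum.
R(1/18, -23/18) = -113/36.

-113/36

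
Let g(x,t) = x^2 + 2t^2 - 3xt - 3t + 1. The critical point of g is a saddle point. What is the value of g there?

10

∂g/∂x = 2x - 3t = 0 and ∂g/∂t = -3x + 4t - 3 = 0, so (x, t) = (-9, -6).
The Hessian has g_{xx} = 2, g_{tt} = 4, g_{xt} = -3, giving D = -1 < 0, so the point is a saddle point.
g(-9, -6) = 10.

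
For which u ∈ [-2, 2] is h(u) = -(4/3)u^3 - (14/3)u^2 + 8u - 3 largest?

2/3

h'(u) = -4u^2 - (28/3)u + 8, whose only zero in [-2, 2] is u = 2/3.
Evaluating at the critical points and endpoints: h(-2) = -27, h(2/3) = -11/81, h(2) = -49/3.
So the maximum is h(2/3) = -11/81.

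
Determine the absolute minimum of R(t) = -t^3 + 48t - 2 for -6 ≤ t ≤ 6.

-130

Differentiating, R'(t) = -3t^2 + 48; which vanishes at t = -4 and t = 4.
Candidates: R(-6) = -74,  R(-4) = -130,  R(4) = 126,  R(6) = 70.
The minimum over the interval is -130, attained at t = -4.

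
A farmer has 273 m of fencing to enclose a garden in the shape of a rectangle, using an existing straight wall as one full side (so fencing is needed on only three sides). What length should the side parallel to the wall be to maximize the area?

273/2

Let the sides perpendicular to the wall have length x and the parallel side y, so 2x + y = 273 and the area is A = xy = x(273 − 2x).
A'(x) = 273 − 4x = 0 gives x = 273/4, and A''(x) = −4 < 0 confirms a maximum.
Then y = 273 − 2·273/4 = 273/2 and A = 74529/8.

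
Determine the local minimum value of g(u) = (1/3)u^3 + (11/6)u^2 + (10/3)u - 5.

g'(u) = u^2 + (11/3)u + 10/3 = 0 at u = -2, -5/3.
Second-derivative test with g''(u) = 2u + 11/3: g''(-2) = -1/3 < 0 ⇒ local maximum; g''(-5/3) = 1/3 > 0 ⇒ local minimum.
So the local minimum value is g(-5/3) = -1135/162.

-1135/162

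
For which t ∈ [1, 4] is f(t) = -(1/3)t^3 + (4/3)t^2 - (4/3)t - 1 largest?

f'(t) = -t^2 + (8/3)t - 4/3, whose only zero in [1, 4] is t = 2.
Compare values at every candidate in [1, 4]: f(1) = -4/3,  f(2) = -1,  f(4) = -19/3.
The maximum over the interval is -1, attained at t = 2.

2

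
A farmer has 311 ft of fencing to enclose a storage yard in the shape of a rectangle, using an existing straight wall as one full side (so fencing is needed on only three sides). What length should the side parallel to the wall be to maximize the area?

311/2

Let the sides perpendicular to the wall have length x and the parallel side y, so 2x + y = 311 and the area is A = xy = x(311 − 2x).
A'(x) = 311 − 4x = 0 gives x = 311/4, and A''(x) = −4 < 0 confirms a maximum.
Then y = 311 − 2·311/4 = 311/2 and A = 96721/8.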